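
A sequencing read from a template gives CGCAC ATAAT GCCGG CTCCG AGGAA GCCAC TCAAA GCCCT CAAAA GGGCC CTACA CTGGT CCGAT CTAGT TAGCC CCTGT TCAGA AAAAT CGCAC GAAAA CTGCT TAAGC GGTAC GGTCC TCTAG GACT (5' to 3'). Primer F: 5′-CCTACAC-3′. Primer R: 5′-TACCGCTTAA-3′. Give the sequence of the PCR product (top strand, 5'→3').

5'-CCTACACTGGTCCGATCTAGTTAGCCCCTGTTCAGAAAAATCGCACGAAAACTGCTTAAGCGGTA-3'

The forward primer matches the template at positions 50–56.
The reverse primer's reverse complement is TTAAGCGGTA, which matches the template at positions 105–114.
The product is the template from position 50 through 114 (65 bp).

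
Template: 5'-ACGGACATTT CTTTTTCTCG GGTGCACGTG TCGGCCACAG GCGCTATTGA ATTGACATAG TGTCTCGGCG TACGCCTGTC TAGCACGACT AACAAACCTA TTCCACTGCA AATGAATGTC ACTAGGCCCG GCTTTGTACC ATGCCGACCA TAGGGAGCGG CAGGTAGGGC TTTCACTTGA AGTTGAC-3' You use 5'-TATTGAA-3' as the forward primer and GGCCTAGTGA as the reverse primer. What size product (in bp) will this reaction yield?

84 bp

Forward primer TATTGAA is found on the top strand at positions 45–51.
Reverse complement of the reverse primer: TCACTAGGCC. This occurs on the top strand at positions 119–128.
The product runs from position 45 to position 128, so its length is 128 − 45 + 1 = 84 bp.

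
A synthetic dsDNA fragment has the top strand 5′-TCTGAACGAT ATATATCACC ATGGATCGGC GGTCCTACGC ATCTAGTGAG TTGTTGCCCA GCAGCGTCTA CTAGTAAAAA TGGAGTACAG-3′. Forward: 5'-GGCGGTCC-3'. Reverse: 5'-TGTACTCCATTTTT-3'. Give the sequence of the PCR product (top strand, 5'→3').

5'-GGCGGTCCTACGCATCTAGTGAGTTGTTGCCCAGCAGCGTCTACTAGTAAAAATGGAGTACA-3'

The forward primer matches the template at positions 28–35.
Reverse complement of the reverse primer: AAAAATGGAGTACA. This occurs on the top strand at positions 76–89.
The product is the template from position 28 through 89 (62 bp).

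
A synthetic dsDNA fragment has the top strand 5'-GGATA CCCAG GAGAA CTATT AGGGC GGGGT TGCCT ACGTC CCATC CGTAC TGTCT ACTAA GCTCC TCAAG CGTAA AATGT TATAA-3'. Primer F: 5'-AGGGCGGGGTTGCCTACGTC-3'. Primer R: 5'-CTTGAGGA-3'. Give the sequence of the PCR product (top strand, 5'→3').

5'-AGGGCGGGGTTGCCTACGTCCCATCCGTACTGTCTACTAAGCTCCTCAAG-3'

The forward primer matches the template at positions 21–40.
Reverse complement of the reverse primer: TCCTCAAG. This occurs on the top strand at positions 63–70.
The product is the template from position 21 through 70 (50 bp).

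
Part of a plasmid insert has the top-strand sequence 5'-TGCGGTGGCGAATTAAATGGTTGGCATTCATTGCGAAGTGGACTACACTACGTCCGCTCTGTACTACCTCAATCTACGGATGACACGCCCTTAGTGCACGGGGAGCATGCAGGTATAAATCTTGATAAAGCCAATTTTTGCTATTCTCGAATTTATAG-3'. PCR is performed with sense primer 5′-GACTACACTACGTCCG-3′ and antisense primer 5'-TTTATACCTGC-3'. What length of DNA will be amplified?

79 bp

The forward primer matches the template at positions 41–56.
Taking the reverse complement of TTTATACCTGC gives GCAGGTATAAA, found at positions 109–119 on the template; the primer anneals here to the top strand with its 3' end pointing upstream.
Product length = (reverse-primer end) − (forward-primer start) + 1 = 119 − 41 + 1 = 79 bp.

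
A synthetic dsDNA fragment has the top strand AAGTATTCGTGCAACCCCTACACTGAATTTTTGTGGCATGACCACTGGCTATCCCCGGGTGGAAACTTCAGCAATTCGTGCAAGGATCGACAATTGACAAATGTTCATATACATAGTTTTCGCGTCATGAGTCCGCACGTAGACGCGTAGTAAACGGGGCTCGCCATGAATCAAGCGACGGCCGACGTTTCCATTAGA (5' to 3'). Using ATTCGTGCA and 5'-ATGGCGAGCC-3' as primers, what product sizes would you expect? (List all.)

The forward primer ATTCGTGCA matches the top strand at positions 5–13, 74–82.
The reverse primer's reverse complement is GGCTCGCCAT, matching at positions 158–167.
Each forward site pairs with the reverse site to give a product ending at position 167: sizes 163, 94 bp.

163 bp, 94 bp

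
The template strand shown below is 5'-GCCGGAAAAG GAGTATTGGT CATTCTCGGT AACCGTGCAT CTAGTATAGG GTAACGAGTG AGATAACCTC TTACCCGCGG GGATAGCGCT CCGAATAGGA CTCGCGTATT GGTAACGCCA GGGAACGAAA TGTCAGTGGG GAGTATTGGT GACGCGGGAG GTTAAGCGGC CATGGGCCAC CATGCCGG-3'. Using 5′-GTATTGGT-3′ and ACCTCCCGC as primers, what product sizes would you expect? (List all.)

The forward primer GTATTGGT matches the top strand at positions 13–20, 106–113, 143–150.
The reverse primer's reverse complement is GCGGGAGGT, matching at positions 154–162.
Each forward site pairs with the reverse site to give a product ending at position 162: sizes 150, 57, 20 bp.

150 bp, 57 bp, 20 bp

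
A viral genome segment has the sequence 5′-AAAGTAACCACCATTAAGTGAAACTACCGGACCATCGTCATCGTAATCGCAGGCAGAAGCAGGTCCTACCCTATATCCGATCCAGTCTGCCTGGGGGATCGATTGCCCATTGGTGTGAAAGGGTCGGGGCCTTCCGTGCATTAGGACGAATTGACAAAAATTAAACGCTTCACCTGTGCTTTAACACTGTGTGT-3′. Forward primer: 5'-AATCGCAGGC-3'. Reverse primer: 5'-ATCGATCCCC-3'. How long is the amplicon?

59 bp

The forward primer matches the template at positions 45–54.
Taking the reverse complement of ATCGATCCCC gives GGGGATCGAT, found at positions 94–103 on the template; the primer anneals here to the top strand with its 3' end pointing upstream.
Product length = (reverse-primer end) − (forward-primer start) + 1 = 103 − 45 + 1 = 59 bp.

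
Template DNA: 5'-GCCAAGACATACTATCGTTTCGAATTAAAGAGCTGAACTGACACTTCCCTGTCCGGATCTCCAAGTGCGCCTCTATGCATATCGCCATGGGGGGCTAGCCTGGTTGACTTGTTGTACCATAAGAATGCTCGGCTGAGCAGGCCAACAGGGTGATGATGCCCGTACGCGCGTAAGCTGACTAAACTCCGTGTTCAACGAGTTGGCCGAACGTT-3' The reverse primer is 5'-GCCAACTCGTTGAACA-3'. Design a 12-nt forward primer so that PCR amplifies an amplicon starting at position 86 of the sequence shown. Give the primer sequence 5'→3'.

5'-CATGGGGGGCTA-3'

The reverse primer's reverse complement TGTTCAACGAGTTGGC matches the template at positions 189–204; the product starts at position 86.
The forward primer is identical to the top strand over positions 86–97: CATGGGGGGCTA.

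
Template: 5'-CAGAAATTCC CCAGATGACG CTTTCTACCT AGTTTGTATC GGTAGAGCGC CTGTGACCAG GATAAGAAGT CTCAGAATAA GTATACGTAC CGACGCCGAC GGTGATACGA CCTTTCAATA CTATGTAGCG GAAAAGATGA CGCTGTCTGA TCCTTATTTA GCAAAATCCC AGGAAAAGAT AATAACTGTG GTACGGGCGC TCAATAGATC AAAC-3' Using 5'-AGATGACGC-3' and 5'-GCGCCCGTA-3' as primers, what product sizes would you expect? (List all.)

188 bp, 66 bp

The forward primer AGATGACGC matches the top strand at positions 13–21, 135–143.
The reverse primer's reverse complement is TACGGGCGC, matching at positions 192–200.
Each forward site pairs with the reverse site to give a product ending at position 200: sizes 188, 66 bp.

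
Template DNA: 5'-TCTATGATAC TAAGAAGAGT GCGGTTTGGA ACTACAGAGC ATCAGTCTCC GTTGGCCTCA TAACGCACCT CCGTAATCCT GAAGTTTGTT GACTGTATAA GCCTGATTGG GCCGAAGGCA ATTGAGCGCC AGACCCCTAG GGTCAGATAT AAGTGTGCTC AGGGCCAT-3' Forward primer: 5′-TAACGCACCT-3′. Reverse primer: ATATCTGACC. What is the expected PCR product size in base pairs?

Scanning the template, TAACGCACCT occurs at positions 61–70; this primer anneals to the bottom strand there with its 3' end pointing downstream.
Taking the reverse complement of ATATCTGACC gives GGTCAGATAT, found at positions 141–150 on the template; the primer anneals here to the top strand with its 3' end pointing upstream.
Product length = (reverse-primer end) − (forward-primer start) + 1 = 150 − 61 + 1 = 90 bp.

90 bp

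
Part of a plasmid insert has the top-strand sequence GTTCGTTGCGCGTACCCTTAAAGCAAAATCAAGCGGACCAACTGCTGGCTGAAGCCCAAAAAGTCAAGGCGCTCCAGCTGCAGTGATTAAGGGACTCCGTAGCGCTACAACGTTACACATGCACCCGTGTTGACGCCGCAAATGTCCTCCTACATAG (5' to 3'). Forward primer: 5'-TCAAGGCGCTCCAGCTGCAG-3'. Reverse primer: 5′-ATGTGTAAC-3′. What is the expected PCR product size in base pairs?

Scanning the template, TCAAGGCGCTCCAGCTGCAG occurs at positions 64–83; this primer anneals to the bottom strand there with its 3' end pointing downstream.
Reverse complement of the reverse primer: GTTACACAT. This occurs on the top strand at positions 112–120.
Amplicon spans positions 64–120: 57 bp.

57 bp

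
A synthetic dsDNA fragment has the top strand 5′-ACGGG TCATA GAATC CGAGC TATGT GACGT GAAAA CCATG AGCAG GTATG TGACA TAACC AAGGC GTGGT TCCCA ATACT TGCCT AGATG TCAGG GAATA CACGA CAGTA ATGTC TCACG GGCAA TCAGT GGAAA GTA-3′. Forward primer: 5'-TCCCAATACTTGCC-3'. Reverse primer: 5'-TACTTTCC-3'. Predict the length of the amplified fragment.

68 bp

The forward primer matches the template at positions 71–84.
Reverse complement of the reverse primer: GGAAAGTA. This occurs on the top strand at positions 131–138.
Amplicon spans positions 71–138: 68 bp.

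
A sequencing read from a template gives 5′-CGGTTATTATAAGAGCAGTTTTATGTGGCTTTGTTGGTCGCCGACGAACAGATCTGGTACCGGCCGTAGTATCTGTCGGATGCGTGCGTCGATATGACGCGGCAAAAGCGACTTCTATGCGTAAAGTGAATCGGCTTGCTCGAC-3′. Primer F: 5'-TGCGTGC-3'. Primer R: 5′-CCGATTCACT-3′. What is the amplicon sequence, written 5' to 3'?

The forward primer matches the template at positions 81–87.
Reverse complement of the reverse primer: AGTGAATCGG. This occurs on the top strand at positions 125–134.
The product is the template from position 81 through 134 (54 bp).

5'-TGCGTGCGTCGATATGACGCGGCAAAAGCGACTTCTATGCGTAAAGTGAATCGG-3'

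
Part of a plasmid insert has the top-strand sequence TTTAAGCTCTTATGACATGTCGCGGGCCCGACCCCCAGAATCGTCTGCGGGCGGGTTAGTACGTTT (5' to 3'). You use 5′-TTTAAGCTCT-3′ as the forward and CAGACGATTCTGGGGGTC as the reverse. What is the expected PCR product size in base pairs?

47 bp

The forward primer matches the template at positions 1–10.
Reverse complement of the reverse primer: GACCCCCAGAATCGTCTG. This occurs on the top strand at positions 30–47.
The product runs from position 1 to position 47, so its length is 47 − 1 + 1 = 47 bp.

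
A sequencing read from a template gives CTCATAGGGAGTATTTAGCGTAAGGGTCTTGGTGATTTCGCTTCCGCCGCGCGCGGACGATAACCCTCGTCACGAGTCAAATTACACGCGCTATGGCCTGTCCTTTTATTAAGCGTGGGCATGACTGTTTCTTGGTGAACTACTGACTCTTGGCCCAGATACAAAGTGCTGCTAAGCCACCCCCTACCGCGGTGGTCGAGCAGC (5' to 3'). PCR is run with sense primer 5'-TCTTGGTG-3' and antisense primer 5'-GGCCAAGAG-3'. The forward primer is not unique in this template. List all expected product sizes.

129 bp, 26 bp

The forward primer TCTTGGTG matches the top strand at positions 27–34, 130–137.
The reverse primer's reverse complement is CTCTTGGCC, matching at positions 147–155.
Each forward site pairs with the reverse site to give a product ending at position 155: sizes 129, 26 bp.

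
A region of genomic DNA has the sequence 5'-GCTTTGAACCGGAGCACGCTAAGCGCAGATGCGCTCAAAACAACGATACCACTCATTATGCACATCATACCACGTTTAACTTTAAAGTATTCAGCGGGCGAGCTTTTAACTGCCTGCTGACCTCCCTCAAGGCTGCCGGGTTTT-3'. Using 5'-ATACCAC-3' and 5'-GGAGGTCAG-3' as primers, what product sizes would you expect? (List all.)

The forward primer ATACCAC matches the top strand at positions 46–52, 67–73.
The reverse primer's reverse complement is CTGACCTCC, matching at positions 117–125.
Each forward site pairs with the reverse site to give a product ending at position 125: sizes 80, 59 bp.

80 bp, 59 bp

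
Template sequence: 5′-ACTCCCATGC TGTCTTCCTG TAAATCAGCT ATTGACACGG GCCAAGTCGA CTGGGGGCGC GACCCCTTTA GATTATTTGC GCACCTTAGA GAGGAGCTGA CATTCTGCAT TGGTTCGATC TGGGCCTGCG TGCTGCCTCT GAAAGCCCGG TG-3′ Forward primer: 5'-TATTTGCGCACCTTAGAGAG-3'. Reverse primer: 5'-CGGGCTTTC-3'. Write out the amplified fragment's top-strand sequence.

5'-TATTTGCGCACCTTAGAGAGGAGCTGACATTCTGCATTGGTTCGATCTGGGCCTGCGTGCTGCCTCTGAAAGCCCG-3'

The forward primer matches the template at positions 74–93.
The reverse primer's reverse complement is GAAAGCCCG, which matches the template at positions 141–149.
The product is the template from position 74 through 149 (76 bp).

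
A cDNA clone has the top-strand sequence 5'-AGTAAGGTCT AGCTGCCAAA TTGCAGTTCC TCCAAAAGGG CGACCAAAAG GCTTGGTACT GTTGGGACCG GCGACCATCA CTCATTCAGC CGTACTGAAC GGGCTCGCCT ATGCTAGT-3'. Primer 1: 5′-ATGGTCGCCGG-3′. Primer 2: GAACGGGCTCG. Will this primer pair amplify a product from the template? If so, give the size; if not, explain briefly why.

No product — the primers' 3' ends point away from each other.

Primer 1 (ATGGTCGCCGG) has reverse complement CCGGCGACCAT, which matches the top strand at positions 68–78; primer 1 anneals to the top strand there with its 3' end pointing upstream toward position 68.
Primer 2 (GAACGGGCTCG) matches the top strand directly at positions 97–107; it anneals to the bottom strand with its 3' end pointing downstream toward position 107.
The 3' ends diverge (primer 1 extends toward position 1, primer 2 toward position 118), so the primers never converge on a shared product.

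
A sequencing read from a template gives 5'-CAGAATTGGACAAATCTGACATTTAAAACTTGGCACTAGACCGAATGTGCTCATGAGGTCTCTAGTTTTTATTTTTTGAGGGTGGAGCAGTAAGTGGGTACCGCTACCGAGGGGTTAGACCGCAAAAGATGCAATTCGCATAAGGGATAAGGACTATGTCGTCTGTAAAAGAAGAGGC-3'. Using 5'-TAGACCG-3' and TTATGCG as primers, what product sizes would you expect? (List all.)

The forward primer TAGACCG matches the top strand at positions 37–43, 116–122.
The reverse primer's reverse complement is CGCATAA, matching at positions 137–143.
Each forward site pairs with the reverse site to give a product ending at position 143: sizes 107, 28 bp.

107 bp, 28 bp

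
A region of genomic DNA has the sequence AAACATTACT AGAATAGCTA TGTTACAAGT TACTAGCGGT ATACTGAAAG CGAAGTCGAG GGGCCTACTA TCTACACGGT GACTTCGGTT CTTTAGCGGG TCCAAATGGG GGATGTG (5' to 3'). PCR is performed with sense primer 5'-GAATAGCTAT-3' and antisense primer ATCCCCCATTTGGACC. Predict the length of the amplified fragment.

103 bp

Scanning the template, GAATAGCTAT occurs at positions 12–21; this primer anneals to the bottom strand there with its 3' end pointing downstream.
The reverse primer's reverse complement is GGTCCAAATGGGGGAT, which matches the template at positions 99–114.
The product runs from position 12 to position 114, so its length is 114 − 12 + 1 = 103 bp.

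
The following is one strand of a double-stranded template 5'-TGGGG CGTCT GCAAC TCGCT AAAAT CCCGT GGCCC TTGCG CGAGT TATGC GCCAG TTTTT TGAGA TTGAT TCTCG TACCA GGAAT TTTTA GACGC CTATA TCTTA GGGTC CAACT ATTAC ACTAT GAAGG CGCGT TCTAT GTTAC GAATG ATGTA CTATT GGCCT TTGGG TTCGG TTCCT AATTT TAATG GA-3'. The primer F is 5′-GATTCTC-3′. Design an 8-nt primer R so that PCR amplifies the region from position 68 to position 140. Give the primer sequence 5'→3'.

5'-ATAGAACG-3'

The product's 3' end on the top strand is position 140.
The reverse primer anneals to the top strand over positions 133–140, i.e. to CGTTCTAT.
Its sequence written 5'→3' is the reverse complement: ATAGAACG.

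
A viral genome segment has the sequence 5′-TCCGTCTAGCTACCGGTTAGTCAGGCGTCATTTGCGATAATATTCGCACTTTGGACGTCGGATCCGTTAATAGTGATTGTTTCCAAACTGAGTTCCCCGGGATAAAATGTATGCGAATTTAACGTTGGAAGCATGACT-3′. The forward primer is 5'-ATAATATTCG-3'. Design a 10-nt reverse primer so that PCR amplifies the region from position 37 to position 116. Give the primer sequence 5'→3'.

5'-TCGCATACAT-3'

The product's 3' end on the top strand is position 116.
The reverse primer anneals to the top strand over positions 107–116, i.e. to ATGTATGCGA.
Its sequence written 5'→3' is the reverse complement: TCGCATACAT.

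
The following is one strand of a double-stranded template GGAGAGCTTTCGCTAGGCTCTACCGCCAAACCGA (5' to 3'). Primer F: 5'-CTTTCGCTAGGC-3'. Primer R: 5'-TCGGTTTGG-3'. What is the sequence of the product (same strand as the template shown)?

5'-CTTTCGCTAGGCTCTACCGCCAAACCGA-3'

Forward primer CTTTCGCTAGGC is found on the top strand at positions 7–18.
The reverse primer's reverse complement is CCAAACCGA, which matches the template at positions 26–34.
The product is the template from position 7 through 34 (28 bp).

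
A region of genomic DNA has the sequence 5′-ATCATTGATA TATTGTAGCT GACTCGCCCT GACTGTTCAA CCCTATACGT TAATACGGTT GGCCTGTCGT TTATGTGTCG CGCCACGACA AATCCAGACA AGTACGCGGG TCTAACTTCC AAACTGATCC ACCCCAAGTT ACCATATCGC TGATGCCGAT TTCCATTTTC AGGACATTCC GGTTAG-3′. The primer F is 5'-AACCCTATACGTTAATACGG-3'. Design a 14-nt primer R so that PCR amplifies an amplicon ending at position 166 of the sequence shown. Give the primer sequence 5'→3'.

5'-ATGGAAATCGGCAT-3'

The forward primer binds at positions 39–58; the product's 3' end on the top strand is position 166.
The reverse primer anneals to the top strand over positions 153–166, i.e. to ATGCCGATTTCCAT.
Its sequence written 5'→3' is the reverse complement: ATGGAAATCGGCAT.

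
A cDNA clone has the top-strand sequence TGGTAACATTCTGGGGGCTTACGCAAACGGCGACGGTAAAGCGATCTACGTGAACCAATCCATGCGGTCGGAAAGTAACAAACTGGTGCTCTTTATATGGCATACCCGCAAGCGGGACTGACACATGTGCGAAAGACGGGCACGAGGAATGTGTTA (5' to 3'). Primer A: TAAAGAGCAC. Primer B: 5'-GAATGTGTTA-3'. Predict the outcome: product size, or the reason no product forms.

No product — the primers' 3' ends point away from each other.

Primer A (TAAAGAGCAC) has reverse complement GTGCTCTTTA, which matches the top strand at positions 86–95; primer A anneals to the top strand there with its 3' end pointing upstream toward position 86.
Primer B (GAATGTGTTA) matches the top strand directly at positions 147–156; it anneals to the bottom strand with its 3' end pointing downstream toward position 156.
The 3' ends diverge (primer A extends toward position 1, primer B toward position 156), so the primers never converge on a shared product.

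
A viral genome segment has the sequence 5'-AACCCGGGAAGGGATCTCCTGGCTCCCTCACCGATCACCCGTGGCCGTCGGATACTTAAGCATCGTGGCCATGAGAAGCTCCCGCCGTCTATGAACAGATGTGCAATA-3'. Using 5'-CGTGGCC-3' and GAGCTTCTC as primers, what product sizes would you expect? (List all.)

42 bp, 18 bp

The forward primer CGTGGCC matches the top strand at positions 40–46, 64–70.
The reverse primer's reverse complement is GAGAAGCTC, matching at positions 73–81.
Each forward site pairs with the reverse site to give a product ending at position 81: sizes 42, 18 bp.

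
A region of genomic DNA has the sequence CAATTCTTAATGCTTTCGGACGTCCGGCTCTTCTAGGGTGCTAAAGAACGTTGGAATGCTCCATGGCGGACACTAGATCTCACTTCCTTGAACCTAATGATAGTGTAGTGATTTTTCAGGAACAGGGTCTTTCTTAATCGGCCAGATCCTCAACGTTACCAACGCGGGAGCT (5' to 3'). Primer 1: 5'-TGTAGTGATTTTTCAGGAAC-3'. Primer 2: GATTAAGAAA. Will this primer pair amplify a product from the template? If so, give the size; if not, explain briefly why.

Yes — a 36 bp product.

Primer 1 (TGTAGTGATTTTTCAGGAAC) matches the top strand at positions 104–123; it acts as a forward primer.
Primer 2's reverse complement is TTTCTTAATC, matching the top strand at positions 130–139; it acts as a reverse primer.
The 3' ends face each other across positions 104–139, giving a 36 bp product.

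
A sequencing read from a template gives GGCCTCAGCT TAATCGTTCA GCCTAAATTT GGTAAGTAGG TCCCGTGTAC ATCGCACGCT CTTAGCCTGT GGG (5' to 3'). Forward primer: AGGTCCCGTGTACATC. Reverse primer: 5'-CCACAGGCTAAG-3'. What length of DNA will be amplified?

The forward primer matches the template at positions 38–53.
The reverse primer's reverse complement is CTTAGCCTGTGG, which matches the template at positions 61–72.
The product runs from position 38 to position 72, so its length is 72 − 38 + 1 = 35 bp.

35 bp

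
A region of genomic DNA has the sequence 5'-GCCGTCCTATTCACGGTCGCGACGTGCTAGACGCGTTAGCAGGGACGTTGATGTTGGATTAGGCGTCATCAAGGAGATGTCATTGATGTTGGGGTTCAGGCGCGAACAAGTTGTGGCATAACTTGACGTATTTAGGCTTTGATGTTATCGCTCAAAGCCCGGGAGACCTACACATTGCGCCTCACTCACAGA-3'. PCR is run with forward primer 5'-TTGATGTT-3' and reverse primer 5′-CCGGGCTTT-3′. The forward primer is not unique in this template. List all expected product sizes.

The forward primer TTGATGTT matches the top strand at positions 48–55, 83–90, 139–146.
The reverse primer's reverse complement is AAAGCCCGG, matching at positions 154–162.
Each forward site pairs with the reverse site to give a product ending at position 162: sizes 115, 80, 24 bp.

115 bp, 80 bp, 24 bp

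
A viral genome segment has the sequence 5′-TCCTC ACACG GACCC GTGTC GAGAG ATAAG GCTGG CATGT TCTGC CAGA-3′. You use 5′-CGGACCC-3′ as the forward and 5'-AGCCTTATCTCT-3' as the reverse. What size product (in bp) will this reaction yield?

The forward primer matches the template at positions 9–15.
Taking the reverse complement of AGCCTTATCTCT gives AGAGATAAGGCT, found at positions 22–33 on the template; the primer anneals here to the top strand with its 3' end pointing upstream.
The product runs from position 9 to position 33, so its length is 33 − 9 + 1 = 25 bp.

25 bp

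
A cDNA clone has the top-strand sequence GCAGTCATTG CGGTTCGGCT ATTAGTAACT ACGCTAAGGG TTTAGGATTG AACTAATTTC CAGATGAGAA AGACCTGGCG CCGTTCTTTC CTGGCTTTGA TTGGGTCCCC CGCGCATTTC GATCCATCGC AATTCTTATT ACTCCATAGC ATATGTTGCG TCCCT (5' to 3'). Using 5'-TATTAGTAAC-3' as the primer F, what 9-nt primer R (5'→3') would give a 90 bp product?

The forward primer binds at positions 20–29, so a 90 bp product ends at position 20 + 90 − 1 = 109.
The reverse primer anneals to the top strand over positions 101–109, i.e. to TTGGGTCCC.
Its sequence written 5'→3' is the reverse complement: GGGACCCAA.

5'-GGGACCCAA-3'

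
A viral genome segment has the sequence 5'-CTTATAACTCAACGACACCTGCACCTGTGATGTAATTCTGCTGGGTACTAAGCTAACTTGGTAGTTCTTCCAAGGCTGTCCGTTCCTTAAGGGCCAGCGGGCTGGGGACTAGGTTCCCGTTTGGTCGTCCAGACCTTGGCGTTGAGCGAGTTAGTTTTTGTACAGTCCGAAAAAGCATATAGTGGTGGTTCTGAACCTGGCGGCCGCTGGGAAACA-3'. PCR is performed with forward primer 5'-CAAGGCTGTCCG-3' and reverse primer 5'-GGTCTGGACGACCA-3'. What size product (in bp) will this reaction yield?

65 bp

Scanning the template, CAAGGCTGTCCG occurs at positions 71–82; this primer anneals to the bottom strand there with its 3' end pointing downstream.
Taking the reverse complement of GGTCTGGACGACCA gives TGGTCGTCCAGACC, found at positions 122–135 on the template; the primer anneals here to the top strand with its 3' end pointing upstream.
Product length = (reverse-primer end) − (forward-primer start) + 1 = 135 − 71 + 1 = 65 bp.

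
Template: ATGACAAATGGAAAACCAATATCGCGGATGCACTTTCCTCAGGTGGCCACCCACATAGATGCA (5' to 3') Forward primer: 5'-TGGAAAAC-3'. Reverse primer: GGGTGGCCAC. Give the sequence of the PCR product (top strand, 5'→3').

The forward primer matches the template at positions 9–16.
The reverse primer's reverse complement is GTGGCCACCC, which matches the template at positions 43–52.
The product is the template from position 9 through 52 (44 bp).

5'-TGGAAAACCAATATCGCGGATGCACTTTCCTCAGGTGGCCACCC-3'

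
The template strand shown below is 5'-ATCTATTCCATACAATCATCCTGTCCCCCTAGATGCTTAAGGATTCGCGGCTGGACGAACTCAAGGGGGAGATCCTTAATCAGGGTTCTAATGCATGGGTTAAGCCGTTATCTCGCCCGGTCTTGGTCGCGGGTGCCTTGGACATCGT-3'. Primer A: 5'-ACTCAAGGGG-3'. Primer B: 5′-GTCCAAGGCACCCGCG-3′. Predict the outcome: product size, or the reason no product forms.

Primer A (ACTCAAGGGG) matches the top strand at positions 59–68; it acts as a forward primer.
Primer B's reverse complement is CGCGGGTGCCTTGGAC, matching the top strand at positions 128–143; it acts as a reverse primer.
The 3' ends face each other across positions 59–143, giving an 85 bp product.

Yes — an 85 bp product.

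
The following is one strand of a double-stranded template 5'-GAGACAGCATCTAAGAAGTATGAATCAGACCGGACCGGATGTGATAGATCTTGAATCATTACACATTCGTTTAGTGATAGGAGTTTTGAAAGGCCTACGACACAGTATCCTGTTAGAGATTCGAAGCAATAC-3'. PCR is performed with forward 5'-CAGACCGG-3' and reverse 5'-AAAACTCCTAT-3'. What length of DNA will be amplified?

62 bp

The forward primer matches the template at positions 26–33.
Taking the reverse complement of AAAACTCCTAT gives ATAGGAGTTTT, found at positions 77–87 on the template; the primer anneals here to the top strand with its 3' end pointing upstream.
The product runs from position 26 to position 87, so its length is 87 − 26 + 1 = 62 bp.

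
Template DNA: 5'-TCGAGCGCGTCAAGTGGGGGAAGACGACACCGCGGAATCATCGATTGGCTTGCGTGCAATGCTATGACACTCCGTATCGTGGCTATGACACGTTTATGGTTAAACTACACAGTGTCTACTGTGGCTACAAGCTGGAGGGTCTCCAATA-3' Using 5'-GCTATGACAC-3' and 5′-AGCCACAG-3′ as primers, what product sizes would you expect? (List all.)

The forward primer GCTATGACAC matches the top strand at positions 61–70, 82–91.
The reverse primer's reverse complement is CTGTGGCT, matching at positions 119–126.
Each forward site pairs with the reverse site to give a product ending at position 126: sizes 66, 45 bp.

66 bp, 45 bp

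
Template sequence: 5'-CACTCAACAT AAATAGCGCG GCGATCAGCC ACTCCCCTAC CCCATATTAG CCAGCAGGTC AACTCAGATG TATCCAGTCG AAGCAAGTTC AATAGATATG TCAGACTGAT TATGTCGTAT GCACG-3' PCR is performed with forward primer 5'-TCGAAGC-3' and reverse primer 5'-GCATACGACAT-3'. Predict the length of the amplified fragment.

45 bp

Scanning the template, TCGAAGC occurs at positions 78–84; this primer anneals to the bottom strand there with its 3' end pointing downstream.
Taking the reverse complement of GCATACGACAT gives ATGTCGTATGC, found at positions 112–122 on the template; the primer anneals here to the top strand with its 3' end pointing upstream.
Amplicon spans positions 78–122: 45 bp.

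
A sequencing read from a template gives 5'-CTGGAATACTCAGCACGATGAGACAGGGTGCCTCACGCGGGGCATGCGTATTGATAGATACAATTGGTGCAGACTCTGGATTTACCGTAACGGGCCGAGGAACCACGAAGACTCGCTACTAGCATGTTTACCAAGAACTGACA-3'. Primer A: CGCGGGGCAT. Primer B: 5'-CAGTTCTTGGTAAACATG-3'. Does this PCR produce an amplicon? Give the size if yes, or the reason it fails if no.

Yes — a 105 bp product.

Primer A (CGCGGGGCAT) matches the top strand at positions 36–45; it acts as a forward primer.
Primer B's reverse complement is CATGTTTACCAAGAACTG, matching the top strand at positions 123–140; it acts as a reverse primer.
The 3' ends face each other across positions 36–140, giving a 105 bp product.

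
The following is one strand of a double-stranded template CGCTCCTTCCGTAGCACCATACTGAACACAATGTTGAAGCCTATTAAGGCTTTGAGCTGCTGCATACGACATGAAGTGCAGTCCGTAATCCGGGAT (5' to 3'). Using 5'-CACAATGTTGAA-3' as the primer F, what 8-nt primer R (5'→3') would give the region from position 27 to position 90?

The product's 3' end on the top strand is position 90.
The reverse primer anneals to the top strand over positions 83–90, i.e. to CCGTAATC.
Its sequence written 5'→3' is the reverse complement: GATTACGG.

5'-GATTACGG-3'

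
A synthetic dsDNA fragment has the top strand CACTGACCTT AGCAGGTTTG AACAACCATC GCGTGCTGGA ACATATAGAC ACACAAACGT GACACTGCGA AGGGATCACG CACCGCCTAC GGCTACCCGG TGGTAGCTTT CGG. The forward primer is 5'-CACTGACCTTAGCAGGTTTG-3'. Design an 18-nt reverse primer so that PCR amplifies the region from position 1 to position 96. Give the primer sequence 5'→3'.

5'-GTAGCCGTAGGCGGTGCG-3'

The product's 3' end on the top strand is position 96.
The reverse primer anneals to the top strand over positions 79–96, i.e. to CGCACCGCCTACGGCTAC.
Its sequence written 5'→3' is the reverse complement: GTAGCCGTAGGCGGTGCG.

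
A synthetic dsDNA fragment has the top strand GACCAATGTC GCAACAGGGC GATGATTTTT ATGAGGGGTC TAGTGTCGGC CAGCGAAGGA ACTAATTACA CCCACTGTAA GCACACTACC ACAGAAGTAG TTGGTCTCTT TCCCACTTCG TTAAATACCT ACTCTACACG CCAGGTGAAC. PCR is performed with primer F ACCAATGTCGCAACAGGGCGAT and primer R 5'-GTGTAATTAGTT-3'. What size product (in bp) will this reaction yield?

The forward primer matches the template at positions 2–23.
The reverse primer's reverse complement is AACTAATTACAC, which matches the template at positions 60–71.
The product runs from position 2 to position 71, so its length is 71 − 2 + 1 = 70 bp.

70 bp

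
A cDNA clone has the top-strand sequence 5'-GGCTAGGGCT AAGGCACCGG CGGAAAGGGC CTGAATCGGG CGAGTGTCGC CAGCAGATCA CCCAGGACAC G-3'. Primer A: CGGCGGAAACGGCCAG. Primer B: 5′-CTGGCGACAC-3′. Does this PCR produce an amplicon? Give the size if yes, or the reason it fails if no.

No product — primer A has no binding site in the template.

Primer A (CGGCGGAAACGGCCAG) does not match the top strand, and its reverse complement CTGGCCGTTTCCGCCG does not match either.
With no annealing site for primer A, no amplification occurs.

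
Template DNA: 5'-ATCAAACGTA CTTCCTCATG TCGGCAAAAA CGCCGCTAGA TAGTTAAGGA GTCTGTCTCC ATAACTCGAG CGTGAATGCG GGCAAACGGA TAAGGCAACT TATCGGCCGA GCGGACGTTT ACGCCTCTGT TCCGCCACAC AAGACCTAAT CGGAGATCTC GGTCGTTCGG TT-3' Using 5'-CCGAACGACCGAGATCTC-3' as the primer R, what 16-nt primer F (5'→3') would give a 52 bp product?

5'-TTACGCCTCTGTTCCG-3'

The reverse primer's reverse complement GAGATCTCGGTCGTTCGG matches the template at positions 153–170, so the product ends at position 170.
A 52 bp product then starts at position 170 − 52 + 1 = 119.
The forward primer is identical to the top strand there: TTACGCCTCTGTTCCG.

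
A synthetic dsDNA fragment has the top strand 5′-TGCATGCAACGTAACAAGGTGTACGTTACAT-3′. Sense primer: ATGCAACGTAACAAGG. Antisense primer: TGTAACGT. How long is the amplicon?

27 bp

The forward primer matches the template at positions 4–19.
The reverse primer's reverse complement is ACGTTACA, which matches the template at positions 23–30.
Product length = (reverse-primer end) − (forward-primer start) + 1 = 30 − 4 + 1 = 27 bp.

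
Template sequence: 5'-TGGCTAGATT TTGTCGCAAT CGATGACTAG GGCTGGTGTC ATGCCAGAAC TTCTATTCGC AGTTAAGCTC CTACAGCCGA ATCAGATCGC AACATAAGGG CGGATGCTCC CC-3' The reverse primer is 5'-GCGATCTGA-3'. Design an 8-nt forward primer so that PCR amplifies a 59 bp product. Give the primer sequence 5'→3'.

5'-GCTGGTGT-3'

The reverse primer's reverse complement TCAGATCGC matches the template at positions 82–90, so the product ends at position 90.
A 59 bp product then starts at position 90 − 59 + 1 = 32.
The forward primer is identical to the top strand there: GCTGGTGT.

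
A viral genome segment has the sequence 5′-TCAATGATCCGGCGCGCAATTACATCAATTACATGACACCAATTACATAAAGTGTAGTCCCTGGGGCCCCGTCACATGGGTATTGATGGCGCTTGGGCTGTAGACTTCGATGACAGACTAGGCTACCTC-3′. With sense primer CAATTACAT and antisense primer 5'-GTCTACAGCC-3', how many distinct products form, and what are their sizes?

Three products: 89 bp, 80 bp, 66 bp

The forward primer CAATTACAT matches the top strand at positions 17–25, 26–34, 40–48.
The reverse primer's reverse complement is GGCTGTAGAC, matching at positions 96–105.
Each forward site pairs with the reverse site to give a product ending at position 105: sizes 89, 80, 66 bp.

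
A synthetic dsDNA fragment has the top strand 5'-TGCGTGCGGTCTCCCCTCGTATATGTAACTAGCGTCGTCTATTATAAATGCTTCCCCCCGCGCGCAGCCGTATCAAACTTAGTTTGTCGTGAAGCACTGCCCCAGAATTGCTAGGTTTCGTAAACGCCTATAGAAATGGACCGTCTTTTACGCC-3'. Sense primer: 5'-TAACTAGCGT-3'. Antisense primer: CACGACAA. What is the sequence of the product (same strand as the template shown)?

Scanning the template, TAACTAGCGT occurs at positions 26–35; this primer anneals to the bottom strand there with its 3' end pointing downstream.
Taking the reverse complement of CACGACAA gives TTGTCGTG, found at positions 84–91 on the template; the primer anneals here to the top strand with its 3' end pointing upstream.
The product is the template from position 26 through 91 (66 bp).

5'-TAACTAGCGTCGTCTATTATAAATGCTTCCCCCCGCGCGCAGCCGTATCAAACTTAGTTTGTCGTG-3'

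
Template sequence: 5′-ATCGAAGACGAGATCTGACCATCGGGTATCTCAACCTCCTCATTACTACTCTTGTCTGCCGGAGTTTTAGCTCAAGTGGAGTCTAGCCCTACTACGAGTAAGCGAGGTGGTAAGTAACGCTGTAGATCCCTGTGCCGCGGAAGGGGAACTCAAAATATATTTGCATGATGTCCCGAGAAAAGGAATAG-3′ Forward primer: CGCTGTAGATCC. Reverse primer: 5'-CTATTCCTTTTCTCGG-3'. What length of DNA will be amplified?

71 bp

The forward primer matches the template at positions 118–129.
Reverse complement of the reverse primer: CCGAGAAAAGGAATAG. This occurs on the top strand at positions 173–188.
Product length = (reverse-primer end) − (forward-primer start) + 1 = 188 − 118 + 1 = 71 bp.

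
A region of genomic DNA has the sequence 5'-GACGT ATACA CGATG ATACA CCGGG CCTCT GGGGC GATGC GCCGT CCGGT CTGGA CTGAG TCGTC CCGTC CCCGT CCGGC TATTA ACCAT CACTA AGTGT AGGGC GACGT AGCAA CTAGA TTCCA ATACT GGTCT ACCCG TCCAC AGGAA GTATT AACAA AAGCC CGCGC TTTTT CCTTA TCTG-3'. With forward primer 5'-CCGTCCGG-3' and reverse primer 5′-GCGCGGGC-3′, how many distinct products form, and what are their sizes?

Two products: 129 bp, 99 bp

The forward primer CCGTCCGG matches the top strand at positions 42–49, 72–79.
The reverse primer's reverse complement is GCCCGCGC, matching at positions 163–170.
Each forward site pairs with the reverse site to give a product ending at position 170: sizes 129, 99 bp.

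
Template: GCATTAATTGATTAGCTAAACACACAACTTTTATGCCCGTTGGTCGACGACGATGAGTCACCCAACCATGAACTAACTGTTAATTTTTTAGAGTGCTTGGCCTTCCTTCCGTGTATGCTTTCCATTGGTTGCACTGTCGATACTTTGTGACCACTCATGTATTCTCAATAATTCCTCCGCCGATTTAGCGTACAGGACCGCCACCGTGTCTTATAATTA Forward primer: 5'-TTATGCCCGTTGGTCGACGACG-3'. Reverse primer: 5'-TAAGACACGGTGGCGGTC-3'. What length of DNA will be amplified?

183 bp

Scanning the template, TTATGCCCGTTGGTCGACGACG occurs at positions 31–52; this primer anneals to the bottom strand there with its 3' end pointing downstream.
Taking the reverse complement of TAAGACACGGTGGCGGTC gives GACCGCCACCGTGTCTTA, found at positions 196–213 on the template; the primer anneals here to the top strand with its 3' end pointing upstream.
Product length = (reverse-primer end) − (forward-primer start) + 1 = 213 − 31 + 1 = 183 bp.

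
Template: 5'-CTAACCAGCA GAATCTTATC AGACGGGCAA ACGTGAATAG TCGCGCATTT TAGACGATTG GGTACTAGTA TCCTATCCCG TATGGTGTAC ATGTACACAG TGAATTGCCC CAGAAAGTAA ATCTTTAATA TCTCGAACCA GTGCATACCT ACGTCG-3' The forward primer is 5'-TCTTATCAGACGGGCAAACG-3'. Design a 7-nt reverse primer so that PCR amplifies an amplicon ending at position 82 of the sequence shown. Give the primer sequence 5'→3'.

The forward primer binds at positions 14–33; the product's 3' end on the top strand is position 82.
The reverse primer anneals to the top strand over positions 76–82, i.e. to TCCCGTA.
Its sequence written 5'→3' is the reverse complement: TACGGGA.

5'-TACGGGA-3'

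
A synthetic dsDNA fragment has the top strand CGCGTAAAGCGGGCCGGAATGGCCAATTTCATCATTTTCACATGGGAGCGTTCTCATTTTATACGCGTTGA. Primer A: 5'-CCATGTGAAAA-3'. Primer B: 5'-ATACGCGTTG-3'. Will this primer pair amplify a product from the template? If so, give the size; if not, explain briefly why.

No product — the primers' 3' ends point away from each other.

Primer A (CCATGTGAAAA) has reverse complement TTTTCACATGG, which matches the top strand at positions 35–45; primer A anneals to the top strand there with its 3' end pointing upstream toward position 35.
Primer B (ATACGCGTTG) matches the top strand directly at positions 61–70; it anneals to the bottom strand with its 3' end pointing downstream toward position 70.
The 3' ends diverge (primer A extends toward position 1, primer B toward position 71), so the primers never converge on a shared product.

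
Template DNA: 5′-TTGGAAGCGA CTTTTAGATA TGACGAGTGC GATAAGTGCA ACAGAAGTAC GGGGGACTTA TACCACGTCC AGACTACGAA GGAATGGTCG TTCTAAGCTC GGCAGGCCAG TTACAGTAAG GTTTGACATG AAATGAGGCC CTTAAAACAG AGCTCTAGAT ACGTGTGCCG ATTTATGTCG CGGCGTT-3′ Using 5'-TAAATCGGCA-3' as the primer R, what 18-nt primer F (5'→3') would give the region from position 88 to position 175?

The reverse primer's reverse complement TGCCGATTTA matches the template at positions 166–175; the product starts at position 88.
The forward primer is identical to the top strand over positions 88–105: TCGTTCTAAGCTCGGCAG.

5'-TCGTTCTAAGCTCGGCAG-3'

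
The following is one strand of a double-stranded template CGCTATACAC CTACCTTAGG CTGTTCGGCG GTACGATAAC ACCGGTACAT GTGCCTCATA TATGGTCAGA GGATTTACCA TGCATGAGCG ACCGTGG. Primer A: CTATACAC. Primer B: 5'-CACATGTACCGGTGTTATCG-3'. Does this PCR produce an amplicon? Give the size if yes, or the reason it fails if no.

Primer A (CTATACAC) matches the top strand at positions 3–10; it acts as a forward primer.
Primer B's reverse complement is CGATAACACCGGTACATGTG, matching the top strand at positions 34–53; it acts as a reverse primer.
The 3' ends face each other across positions 3–53, giving a 51 bp product.

Yes — a 51 bp product.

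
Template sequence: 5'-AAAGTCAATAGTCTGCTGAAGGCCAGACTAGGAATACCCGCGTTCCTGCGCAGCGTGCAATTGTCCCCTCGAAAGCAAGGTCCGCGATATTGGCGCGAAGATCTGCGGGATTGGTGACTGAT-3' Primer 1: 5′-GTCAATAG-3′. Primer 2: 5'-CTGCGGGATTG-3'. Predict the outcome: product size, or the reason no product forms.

Primer 1 (GTCAATAG) matches the top strand at positions 4–11 (3' end points downstream).
Primer 2 (CTGCGGGATTG) also matches the top strand directly, at positions 103–113 — its reverse complement CAATCCCGCAG is not present.
Both primers anneal to the bottom strand with 3' ends pointing the same way, so neither can prime synthesis back toward the other.

No product — both primers anneal to the same strand and extend in the same direction.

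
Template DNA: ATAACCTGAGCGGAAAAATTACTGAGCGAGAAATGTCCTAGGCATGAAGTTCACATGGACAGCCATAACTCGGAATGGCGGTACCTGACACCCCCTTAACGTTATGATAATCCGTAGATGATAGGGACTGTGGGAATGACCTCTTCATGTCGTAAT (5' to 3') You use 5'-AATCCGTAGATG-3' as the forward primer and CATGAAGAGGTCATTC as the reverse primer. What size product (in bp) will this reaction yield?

41 bp

Scanning the template, AATCCGTAGATG occurs at positions 109–120; this primer anneals to the bottom strand there with its 3' end pointing downstream.
Reverse complement of the reverse primer: GAATGACCTCTTCATG. This occurs on the top strand at positions 134–149.
Amplicon spans positions 109–149: 41 bp.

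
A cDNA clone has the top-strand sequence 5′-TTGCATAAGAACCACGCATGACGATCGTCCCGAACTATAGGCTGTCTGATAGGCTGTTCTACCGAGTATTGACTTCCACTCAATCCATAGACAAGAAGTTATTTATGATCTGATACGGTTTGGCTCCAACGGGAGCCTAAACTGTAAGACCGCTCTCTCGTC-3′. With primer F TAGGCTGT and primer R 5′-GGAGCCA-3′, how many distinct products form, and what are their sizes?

The forward primer TAGGCTGT matches the top strand at positions 38–45, 50–57.
The reverse primer's reverse complement is TGGCTCC, matching at positions 121–127.
Each forward site pairs with the reverse site to give a product ending at position 127: sizes 90, 78 bp.

Two products: 90 bp, 78 bp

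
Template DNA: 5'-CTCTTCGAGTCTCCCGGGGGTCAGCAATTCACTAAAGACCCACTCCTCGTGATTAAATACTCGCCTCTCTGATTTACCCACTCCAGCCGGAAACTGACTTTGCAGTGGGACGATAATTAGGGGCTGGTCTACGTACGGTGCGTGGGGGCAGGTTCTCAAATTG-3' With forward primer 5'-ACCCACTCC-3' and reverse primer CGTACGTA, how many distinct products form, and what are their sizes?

The forward primer ACCCACTCC matches the top strand at positions 38–46, 76–84.
The reverse primer's reverse complement is TACGTACG, matching at positions 130–137.
Each forward site pairs with the reverse site to give a product ending at position 137: sizes 100, 62 bp.

Two products: 100 bp, 62 bp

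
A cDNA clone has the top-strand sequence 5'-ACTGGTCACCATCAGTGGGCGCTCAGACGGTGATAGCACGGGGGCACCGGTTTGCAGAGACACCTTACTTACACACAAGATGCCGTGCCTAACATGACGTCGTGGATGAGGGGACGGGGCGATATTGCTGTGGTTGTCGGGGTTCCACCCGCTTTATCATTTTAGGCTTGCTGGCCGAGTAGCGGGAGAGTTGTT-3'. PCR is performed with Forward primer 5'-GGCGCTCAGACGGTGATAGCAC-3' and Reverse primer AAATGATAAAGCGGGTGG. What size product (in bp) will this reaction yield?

145 bp

Scanning the template, GGCGCTCAGACGGTGATAGCAC occurs at positions 18–39; this primer anneals to the bottom strand there with its 3' end pointing downstream.
Reverse complement of the reverse primer: CCACCCGCTTTATCATTT. This occurs on the top strand at positions 145–162.
The product runs from position 18 to position 162, so its length is 162 − 18 + 1 = 145 bp.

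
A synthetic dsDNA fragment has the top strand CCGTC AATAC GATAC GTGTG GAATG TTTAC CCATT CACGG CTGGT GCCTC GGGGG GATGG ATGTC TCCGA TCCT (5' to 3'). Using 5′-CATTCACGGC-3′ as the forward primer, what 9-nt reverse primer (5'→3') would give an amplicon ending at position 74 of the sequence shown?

5'-AGGATCGGA-3'

The forward primer binds at positions 32–41; the product's 3' end on the top strand is position 74.
The reverse primer anneals to the top strand over positions 66–74, i.e. to TCCGATCCT.
Its sequence written 5'→3' is the reverse complement: AGGATCGGA.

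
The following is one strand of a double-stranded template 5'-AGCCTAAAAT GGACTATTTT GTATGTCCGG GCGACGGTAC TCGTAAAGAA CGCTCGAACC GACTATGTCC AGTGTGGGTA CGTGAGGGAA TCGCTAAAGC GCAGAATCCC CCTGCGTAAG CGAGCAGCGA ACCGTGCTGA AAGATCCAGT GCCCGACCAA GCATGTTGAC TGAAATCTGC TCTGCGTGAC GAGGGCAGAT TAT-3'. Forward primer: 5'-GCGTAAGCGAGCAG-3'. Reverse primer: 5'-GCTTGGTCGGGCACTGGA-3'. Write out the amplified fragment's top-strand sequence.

5'-GCGTAAGCGAGCAGCGAACCGTGCTGAAAGATCCAGTGCCCGACCAAGC-3'

Scanning the template, GCGTAAGCGAGCAG occurs at positions 114–127; this primer anneals to the bottom strand there with its 3' end pointing downstream.
The reverse primer's reverse complement is TCCAGTGCCCGACCAAGC, which matches the template at positions 145–162.
The product is the template from position 114 through 162 (49 bp).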